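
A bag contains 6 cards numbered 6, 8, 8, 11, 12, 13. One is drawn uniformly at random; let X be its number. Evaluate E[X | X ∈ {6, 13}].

P(X ∈ {6, 13}) = 1/3.
Σ over the event: 6·1/6 + 13·1/6 = 19/6.
E[X | X ∈ {6, 13}] = (19/6) / (1/3) = 19/2.

19/2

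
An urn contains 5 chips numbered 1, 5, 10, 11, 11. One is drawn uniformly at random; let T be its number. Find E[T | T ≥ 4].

37/4

P(T ≥ 4) = 4/5.
Σ over the event: 5·1/5 + 10·1/5 + 11·2/5 = 37/5.
E[T | T ≥ 4] = (37/5) / (4/5) = 37/4.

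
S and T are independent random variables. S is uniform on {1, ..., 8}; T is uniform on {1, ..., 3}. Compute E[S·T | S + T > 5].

37/3

P(S + T > 5) = 5/8.
Summing ST·P(x,y) over outcomes with S + T > 5 gives 185/24.
E[S·T | S + T > 5] = (185/24) / (5/8) = 37/3.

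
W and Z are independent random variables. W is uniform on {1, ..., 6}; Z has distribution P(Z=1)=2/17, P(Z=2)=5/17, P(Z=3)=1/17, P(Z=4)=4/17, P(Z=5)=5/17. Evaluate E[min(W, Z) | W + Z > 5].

214/73

P(W + Z > 5) = 73/102.
Summing min(W,Z)·P(x,y) over outcomes with W + Z > 5 gives 107/51.
E[min(W, Z) | W + Z > 5] = (107/51) / (73/102) = 214/73.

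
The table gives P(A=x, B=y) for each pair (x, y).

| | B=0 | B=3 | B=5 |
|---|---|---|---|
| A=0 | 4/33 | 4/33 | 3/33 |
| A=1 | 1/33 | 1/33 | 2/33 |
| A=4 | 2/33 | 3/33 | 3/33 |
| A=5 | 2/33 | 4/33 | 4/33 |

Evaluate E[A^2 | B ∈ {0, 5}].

233/21

P(B ∈ {0, 5}) = 7/11.
Σ A^2·P over the event = 0·(4/33) + 0·(3/33) + 1·(1/33) + 1·(2/33) + 16·(2/33) + 16·(3/33) + 25·(2/33) + 25·(4/33) = 233/33.
E[A^2 | B ∈ {0, 5}] = (233/33) / (7/11) = 233/21.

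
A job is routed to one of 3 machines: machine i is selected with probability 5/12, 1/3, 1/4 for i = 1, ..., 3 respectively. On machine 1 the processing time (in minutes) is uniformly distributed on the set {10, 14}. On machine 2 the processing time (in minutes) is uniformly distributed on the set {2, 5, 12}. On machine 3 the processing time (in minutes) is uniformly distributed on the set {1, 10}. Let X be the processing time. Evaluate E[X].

611/72

E[X | machine 1] = (10+14)/2 = 12.
E[X | machine 2] = (2+5+12)/3 = 19/3.
E[X | machine 3] = (1+10)/2 = 11/2.
By the law of total expectation,
E[X] = (5/12)·(12) + (1/3)·(19/3) + (1/4)·(11/2) = 611/72.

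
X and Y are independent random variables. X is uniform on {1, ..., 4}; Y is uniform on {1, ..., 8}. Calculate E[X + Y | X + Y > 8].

10

P(X + Y > 8) = 5/16.
Summing (X+Y)·P(x,y) over outcomes with X + Y > 8 gives 25/8.
E[X + Y | X + Y > 8] = (25/8) / (5/16) = 10.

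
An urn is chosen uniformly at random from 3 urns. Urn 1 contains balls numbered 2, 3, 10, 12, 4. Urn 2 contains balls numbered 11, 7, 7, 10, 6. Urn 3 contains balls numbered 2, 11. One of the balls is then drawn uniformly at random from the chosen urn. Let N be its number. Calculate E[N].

E[N | urn 1] = (2+3+10+12+4)/5 = 31/5.
E[N | urn 2] = (11+7+7+10+6)/5 = 41/5.
E[N | urn 3] = (2+11)/2 = 13/2.
By the law of total expectation,
E[N] = (1/3)·(31/5) + (1/3)·(41/5) + (1/3)·(13/2) = 209/30.

209/30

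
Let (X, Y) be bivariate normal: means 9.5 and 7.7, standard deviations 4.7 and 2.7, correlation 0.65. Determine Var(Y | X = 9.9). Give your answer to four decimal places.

4.2100

The conditional variance in a bivariate normal is σ_Y²(1 − ρ²), independent of x.
Var(Y | X=9.9) = (2.7)²·(1 − (0.65)²) = 7.29·0.5775 = 4.2100.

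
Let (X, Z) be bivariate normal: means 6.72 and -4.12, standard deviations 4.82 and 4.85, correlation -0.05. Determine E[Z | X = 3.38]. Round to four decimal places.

-3.9520

E[Z | X=x] = μ_Z + ρ(σ_Z/σ_X)(x − μ_X) for jointly normal variables.
E[Z | X=3.38] = -4.12 + (-0.05)·(4.85/4.82)·(3.38 − (6.72)) = -4.12 + (-0.050311)·(-3.34) = -3.9520.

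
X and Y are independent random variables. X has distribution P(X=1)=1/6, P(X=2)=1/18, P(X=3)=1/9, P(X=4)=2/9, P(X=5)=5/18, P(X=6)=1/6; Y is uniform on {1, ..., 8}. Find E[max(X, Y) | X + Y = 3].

2

P(X + Y = 3) = 1/36.
Summing max(X,Y)·P(x,y) over outcomes with X + Y = 3 gives 1/18.
E[max(X, Y) | X + Y = 3] = (1/18) / (1/36) = 2.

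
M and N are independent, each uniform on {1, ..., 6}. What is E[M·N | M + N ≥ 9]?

Outcomes with M + N ≥ 9: (3,6), (4,5), (4,6), (5,4), (5,5), (5,6), (6,3), (6,4), (6,5), (6,6), each with probability 1/36.
E[M·N | M + N ≥ 9] = (18 + 20 + 24 + 20 + 25 + 30 + 18 + 24 + 30 + 36) / 10 = 49/2.

49/2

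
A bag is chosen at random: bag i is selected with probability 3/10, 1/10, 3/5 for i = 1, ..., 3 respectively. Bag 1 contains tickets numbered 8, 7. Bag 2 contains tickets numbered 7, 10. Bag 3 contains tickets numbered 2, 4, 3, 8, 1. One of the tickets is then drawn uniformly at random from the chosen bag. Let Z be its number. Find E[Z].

263/50

E[Z | bag 1] = (8+7)/2 = 15/2.
E[Z | bag 2] = (7+10)/2 = 17/2.
E[Z | bag 3] = (2+4+3+8+1)/5 = 18/5.
E[Z] = (3/10)·(15/2) + (1/10)·(17/2) + (3/5)·(18/5) = 263/50.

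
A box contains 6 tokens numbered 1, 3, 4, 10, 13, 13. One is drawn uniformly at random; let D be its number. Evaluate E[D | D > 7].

P(D > 7) = 1/2.
Σ over the event: 10·1/6 + 13·1/3 = 6.
E[D | D > 7] = (6) / (1/2) = 12.

12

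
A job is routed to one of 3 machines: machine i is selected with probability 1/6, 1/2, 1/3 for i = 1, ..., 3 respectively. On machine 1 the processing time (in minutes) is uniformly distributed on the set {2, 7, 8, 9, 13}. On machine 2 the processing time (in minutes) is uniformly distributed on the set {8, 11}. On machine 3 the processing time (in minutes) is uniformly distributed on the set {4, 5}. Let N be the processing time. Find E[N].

E[N | machine 1] = (2+7+8+9+13)/5 = 39/5.
E[N | machine 2] = (8+11)/2 = 19/2.
E[N | machine 3] = (4+5)/2 = 9/2.
E[N] = (1/6)·(39/5) + (1/2)·(19/2) + (1/3)·(9/2) = 151/20.

151/20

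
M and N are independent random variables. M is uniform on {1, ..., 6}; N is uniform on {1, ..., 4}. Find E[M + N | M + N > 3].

P(M + N > 3) = 7/8.
Summing (M+N)·P(x,y) over outcomes with M + N > 3 gives 17/3.
E[M + N | M + N > 3] = (17/3) / (7/8) = 136/21.

136/21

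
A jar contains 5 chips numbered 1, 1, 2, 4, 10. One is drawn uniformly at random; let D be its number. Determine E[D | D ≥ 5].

10

P(D ≥ 5) = 1/5.
Σ over the event: 10·1/5 = 2.
E[D | D ≥ 5] = (2) / (1/5) = 10.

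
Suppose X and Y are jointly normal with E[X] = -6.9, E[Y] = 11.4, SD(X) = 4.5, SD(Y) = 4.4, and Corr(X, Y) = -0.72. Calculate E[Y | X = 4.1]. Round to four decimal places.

E[Y | X=x] = μ_Y + ρ(σ_Y/σ_X)(x − μ_X) for jointly normal variables.
E[Y | X=4.1] = 11.4 + (-0.72)·(4.4/4.5)·(4.1 − (-6.9)) = 11.4 + (-0.704)·(11) = 3.6560.

3.6560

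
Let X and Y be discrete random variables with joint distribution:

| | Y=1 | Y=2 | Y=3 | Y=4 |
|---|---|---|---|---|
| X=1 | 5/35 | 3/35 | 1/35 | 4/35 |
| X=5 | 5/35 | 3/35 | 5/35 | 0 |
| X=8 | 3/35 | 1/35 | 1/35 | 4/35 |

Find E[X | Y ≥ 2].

P(Y ≥ 2) = 22/35.
Σ X·P over the event = 1·(3/35) + 1·(1/35) + 1·(4/35) + 5·(3/35) + 5·(5/35) + 8·(1/35) + 8·(1/35) + 8·(4/35) = 96/35.
E[X | Y ≥ 2] = (96/35) / (22/35) = 48/11.

48/11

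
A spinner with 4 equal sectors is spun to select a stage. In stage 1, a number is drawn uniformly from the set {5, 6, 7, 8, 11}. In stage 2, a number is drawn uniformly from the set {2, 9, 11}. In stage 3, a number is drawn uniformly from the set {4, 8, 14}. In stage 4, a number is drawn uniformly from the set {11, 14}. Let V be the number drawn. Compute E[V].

359/40

E[V | stage 1] = (5+6+7+8+11)/5 = 37/5.
E[V | stage 2] = (2+9+11)/3 = 22/3.
E[V | stage 3] = (4+8+14)/3 = 26/3.
E[V | stage 4] = (11+14)/2 = 25/2.
E[V] = (1/4)·(37/5) + (1/4)·(22/3) + (1/4)·(26/3) + (1/4)·(25/2) = 359/40.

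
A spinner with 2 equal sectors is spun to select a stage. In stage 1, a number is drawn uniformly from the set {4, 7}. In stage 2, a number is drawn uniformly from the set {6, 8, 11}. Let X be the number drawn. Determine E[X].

83/12

E[X | stage 1] = (4+7)/2 = 11/2.
E[X | stage 2] = (6+8+11)/3 = 25/3.
By the law of total expectation,
E[X] = (1/2)·(11/2) + (1/2)·(25/3) = 83/12.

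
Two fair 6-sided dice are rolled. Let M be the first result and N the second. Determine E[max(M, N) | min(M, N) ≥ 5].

23/4

P(min(M, N) ≥ 5) = 1/9.
Summing max(M,N)·P(x,y) over outcomes with min(M, N) ≥ 5 gives 23/36.
E[max(M, N) | min(M, N) ≥ 5] = (23/36) / (1/9) = 23/4.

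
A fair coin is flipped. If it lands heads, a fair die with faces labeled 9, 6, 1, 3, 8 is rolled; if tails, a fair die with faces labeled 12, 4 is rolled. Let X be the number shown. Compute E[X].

E[X | heads] = (9+6+1+3+8)/5 = 27/5.
E[X | tails] = (12+4)/2 = 8.
By the law of total expectation,
E[X] = (1/2)·(27/5) + (1/2)·(8) = 67/10.

67/10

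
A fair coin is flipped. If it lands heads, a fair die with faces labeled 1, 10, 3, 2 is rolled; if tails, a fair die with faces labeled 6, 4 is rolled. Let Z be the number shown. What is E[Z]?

9/2

E[Z | heads] = (1+10+3+2)/4 = 4.
E[Z | tails] = (6+4)/2 = 5.
By the law of total expectation,
E[Z] = (1/2)·(4) + (1/2)·(5) = 9/2.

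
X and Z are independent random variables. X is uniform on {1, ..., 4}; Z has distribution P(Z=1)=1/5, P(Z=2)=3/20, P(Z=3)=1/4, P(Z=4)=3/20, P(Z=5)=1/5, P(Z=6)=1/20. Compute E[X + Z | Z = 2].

9/2

P(Z = 2) = 3/20.
Summing (X+Z)·P(x,y) over outcomes with Z = 2 gives 27/40.
E[X + Z | Z = 2] = (27/40) / (3/20) = 9/2.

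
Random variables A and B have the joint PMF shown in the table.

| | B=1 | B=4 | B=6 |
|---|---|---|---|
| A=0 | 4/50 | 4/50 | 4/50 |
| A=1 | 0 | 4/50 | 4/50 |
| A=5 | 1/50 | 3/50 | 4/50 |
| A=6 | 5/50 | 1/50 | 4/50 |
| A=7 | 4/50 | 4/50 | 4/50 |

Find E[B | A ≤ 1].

21/5

P(A ≤ 1) = 2/5.
Summing B·P(A=x,B=y) over the conditioning event gives 42/25.
E[B | A ≤ 1] = (42/25) / (2/5) = 21/5.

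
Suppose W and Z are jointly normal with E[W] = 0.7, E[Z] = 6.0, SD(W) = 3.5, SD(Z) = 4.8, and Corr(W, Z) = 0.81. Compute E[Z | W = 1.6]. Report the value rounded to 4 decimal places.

6.9998

The regression of Z on W has slope ρ·σ_Z/σ_W and passes through (μ_W, μ_Z).
E[Z | W=1.6] = 6.0 + (0.81)·(4.8/3.5)·(1.6 − (0.7)) = 6.0 + (1.1109)·(0.9) = 6.9998.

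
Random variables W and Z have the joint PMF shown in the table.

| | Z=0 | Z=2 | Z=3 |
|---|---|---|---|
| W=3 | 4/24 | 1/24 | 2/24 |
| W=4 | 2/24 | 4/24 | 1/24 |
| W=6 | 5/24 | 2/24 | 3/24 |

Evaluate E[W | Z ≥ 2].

P(Z ≥ 2) = 13/24.
Summing W·P(W=x,Z=y) over the conditioning event gives 59/24.
E[W | Z ≥ 2] = (59/24) / (13/24) = 59/13.

59/13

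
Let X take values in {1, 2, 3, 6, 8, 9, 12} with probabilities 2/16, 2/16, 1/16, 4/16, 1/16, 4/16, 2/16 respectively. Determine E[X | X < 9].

P(X < 9) = 5/8.
Σ over the event: 1·1/8 + 2·1/8 + 3·1/16 + 6·1/4 + 8·1/16 = 41/16.
E[X | X < 9] = (41/16) / (5/8) = 41/10.

41/10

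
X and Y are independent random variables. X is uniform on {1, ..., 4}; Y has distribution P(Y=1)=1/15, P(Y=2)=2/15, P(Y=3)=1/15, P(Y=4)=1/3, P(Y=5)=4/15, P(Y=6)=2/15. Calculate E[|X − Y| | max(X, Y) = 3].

P(max(X, Y) = 3) = 1/10.
Summing |X−Y|·P(x,y) over outcomes with max(X, Y) = 3 gives 7/60.
E[|X − Y| | max(X, Y) = 3] = (7/60) / (1/10) = 7/6.

7/6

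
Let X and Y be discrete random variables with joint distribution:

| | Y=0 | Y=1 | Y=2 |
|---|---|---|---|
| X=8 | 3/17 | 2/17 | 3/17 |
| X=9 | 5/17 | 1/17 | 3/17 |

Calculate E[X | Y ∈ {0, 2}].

P(Y ∈ {0, 2}) = 14/17.
Σ X·P over the event = 8·(3/17) + 8·(3/17) + 9·(5/17) + 9·(3/17) = 120/17.
E[X | Y ∈ {0, 2}] = (120/17) / (14/17) = 60/7.

60/7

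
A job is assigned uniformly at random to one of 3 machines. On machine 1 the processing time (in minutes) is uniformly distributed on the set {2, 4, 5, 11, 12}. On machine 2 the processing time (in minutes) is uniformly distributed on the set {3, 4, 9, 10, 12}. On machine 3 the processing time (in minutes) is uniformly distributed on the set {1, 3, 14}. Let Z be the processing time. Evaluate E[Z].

34/5

E[Z | machine 1] = (2+4+5+11+12)/5 = 34/5.
E[Z | machine 2] = (3+4+9+10+12)/5 = 38/5.
E[Z | machine 3] = (1+3+14)/3 = 6.
By the law of total expectation,
E[Z] = (1/3)·(34/5) + (1/3)·(38/5) + (1/3)·(6) = 34/5.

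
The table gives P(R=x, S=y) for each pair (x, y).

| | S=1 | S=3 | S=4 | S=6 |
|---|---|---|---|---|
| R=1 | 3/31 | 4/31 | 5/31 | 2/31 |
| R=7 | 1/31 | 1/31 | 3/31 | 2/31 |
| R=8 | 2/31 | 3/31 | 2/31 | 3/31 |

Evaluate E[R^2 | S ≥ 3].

817/25

P(S ≥ 3) = 25/31.
Summing R^2·P(R=x,S=y) over the conditioning event gives 817/31.
E[R^2 | S ≥ 3] = (817/31) / (25/31) = 817/25.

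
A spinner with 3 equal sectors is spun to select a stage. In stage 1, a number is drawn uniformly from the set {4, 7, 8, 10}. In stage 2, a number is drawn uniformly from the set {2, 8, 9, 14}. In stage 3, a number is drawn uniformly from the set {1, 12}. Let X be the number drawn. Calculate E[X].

22/3

E[X | stage 1] = (4+7+8+10)/4 = 29/4.
E[X | stage 2] = (2+8+9+14)/4 = 33/4.
E[X | stage 3] = (1+12)/2 = 13/2.
E[X] = (1/3)·(29/4) + (1/3)·(33/4) + (1/3)·(13/2) = 22/3.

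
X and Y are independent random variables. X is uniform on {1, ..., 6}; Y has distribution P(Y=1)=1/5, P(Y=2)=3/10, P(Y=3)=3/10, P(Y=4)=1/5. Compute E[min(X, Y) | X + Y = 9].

17/5

P(X + Y = 9) = 1/12.
Summing min(X,Y)·P(x,y) over outcomes with X + Y = 9 gives 17/60.
E[min(X, Y) | X + Y = 9] = (17/60) / (1/12) = 17/5.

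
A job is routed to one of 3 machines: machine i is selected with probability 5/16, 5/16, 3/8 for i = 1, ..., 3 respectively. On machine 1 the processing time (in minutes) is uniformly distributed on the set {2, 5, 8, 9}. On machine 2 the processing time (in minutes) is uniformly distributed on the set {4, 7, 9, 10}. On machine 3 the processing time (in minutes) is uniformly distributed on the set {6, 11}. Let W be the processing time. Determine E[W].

237/32

E[W | machine 1] = (2+5+8+9)/4 = 6.
E[W | machine 2] = (4+7+9+10)/4 = 15/2.
E[W | machine 3] = (6+11)/2 = 17/2.
E[W] = (5/16)·(6) + (5/16)·(15/2) + (3/8)·(17/2) = 237/32.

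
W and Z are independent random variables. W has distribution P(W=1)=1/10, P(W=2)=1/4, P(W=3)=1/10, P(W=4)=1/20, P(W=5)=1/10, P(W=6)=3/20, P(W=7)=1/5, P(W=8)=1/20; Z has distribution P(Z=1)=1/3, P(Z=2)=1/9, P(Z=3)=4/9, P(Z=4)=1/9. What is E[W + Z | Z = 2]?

P(Z = 2) = 1/9.
Summing (W+Z)·P(x,y) over outcomes with Z = 2 gives 7/10.
E[W + Z | Z = 2] = (7/10) / (1/9) = 63/10.

63/10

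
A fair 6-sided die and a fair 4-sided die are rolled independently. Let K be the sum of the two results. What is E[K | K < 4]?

8/3

P(K < 4) = 1/8.
Σ over the event: 2·1/24 + 3·1/12 = 1/3.
E[K | K < 4] = (1/3) / (1/8) = 8/3.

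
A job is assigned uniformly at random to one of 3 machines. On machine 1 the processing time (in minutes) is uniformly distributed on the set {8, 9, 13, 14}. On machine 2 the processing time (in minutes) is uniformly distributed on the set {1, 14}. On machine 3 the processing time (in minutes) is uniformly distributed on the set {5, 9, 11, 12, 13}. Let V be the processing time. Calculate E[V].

E[V | machine 1] = (8+9+13+14)/4 = 11.
E[V | machine 2] = (1+14)/2 = 15/2.
E[V | machine 3] = (5+9+11+12+13)/5 = 10.
E[V] = (1/3)·(11) + (1/3)·(15/2) + (1/3)·(10) = 19/2.

19/2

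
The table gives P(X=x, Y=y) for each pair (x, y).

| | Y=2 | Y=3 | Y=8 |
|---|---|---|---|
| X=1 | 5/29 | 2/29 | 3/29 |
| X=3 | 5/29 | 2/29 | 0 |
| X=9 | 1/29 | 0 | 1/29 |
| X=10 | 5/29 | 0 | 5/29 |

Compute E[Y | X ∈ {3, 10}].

P(X ∈ {3, 10}) = 17/29.
Σ Y·P over the event = 2·(5/29) + 3·(2/29) + 2·(5/29) + 8·(5/29) = 66/29.
E[Y | X ∈ {3, 10}] = (66/29) / (17/29) = 66/17.

66/17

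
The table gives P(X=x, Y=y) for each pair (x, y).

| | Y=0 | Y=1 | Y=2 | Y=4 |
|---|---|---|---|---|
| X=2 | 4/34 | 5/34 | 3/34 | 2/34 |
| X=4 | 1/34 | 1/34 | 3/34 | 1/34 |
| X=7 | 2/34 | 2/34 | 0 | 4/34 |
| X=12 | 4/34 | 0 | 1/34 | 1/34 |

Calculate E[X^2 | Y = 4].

91/2

P(Y = 4) = 4/17.
Σ X^2·P over the event = 4·(2/34) + 16·(1/34) + 49·(4/34) + 144·(1/34) = 182/17.
E[X^2 | Y = 4] = (182/17) / (4/17) = 91/2.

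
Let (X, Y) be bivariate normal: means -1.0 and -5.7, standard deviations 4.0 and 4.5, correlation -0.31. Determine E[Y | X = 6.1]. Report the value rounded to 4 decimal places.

-8.1761

The regression of Y on X has slope ρ·σ_Y/σ_X and passes through (μ_X, μ_Y).
E[Y | X=6.1] = -5.7 + (-0.31)·(4.5/4.0)·(6.1 − (-1.0)) = -5.7 + (-0.34875)·(7.1) = -8.1761.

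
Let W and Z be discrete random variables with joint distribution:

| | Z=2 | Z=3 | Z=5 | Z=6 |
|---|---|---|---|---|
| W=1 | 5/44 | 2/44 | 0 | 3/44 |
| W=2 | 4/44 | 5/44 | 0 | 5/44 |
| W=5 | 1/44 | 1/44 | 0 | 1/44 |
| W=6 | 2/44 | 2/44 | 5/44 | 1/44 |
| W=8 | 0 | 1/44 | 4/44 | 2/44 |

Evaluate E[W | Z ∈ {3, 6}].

77/23

P(Z ∈ {3, 6}) = 23/44.
Summing W·P(W=x,Z=y) over the conditioning event gives 7/4.
E[W | Z ∈ {3, 6}] = (7/4) / (23/44) = 77/23.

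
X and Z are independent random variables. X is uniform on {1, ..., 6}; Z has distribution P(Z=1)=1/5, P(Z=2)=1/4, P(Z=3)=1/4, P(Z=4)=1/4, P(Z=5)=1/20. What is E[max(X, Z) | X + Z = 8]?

P(X + Z = 8) = 2/15.
Summing max(X,Z)·P(x,y) over outcomes with X + Z = 8 gives 2/3.
E[max(X, Z) | X + Z = 8] = (2/3) / (2/15) = 5.

5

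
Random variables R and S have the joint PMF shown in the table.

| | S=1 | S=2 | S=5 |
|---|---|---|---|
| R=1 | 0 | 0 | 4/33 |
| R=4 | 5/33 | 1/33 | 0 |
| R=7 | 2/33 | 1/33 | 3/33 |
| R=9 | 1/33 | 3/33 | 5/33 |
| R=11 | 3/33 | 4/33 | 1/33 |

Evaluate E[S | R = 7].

19/6

P(R = 7) = 2/11.
Σ S·P over the event = 1·(2/33) + 2·(1/33) + 5·(3/33) = 19/33.
E[S | R = 7] = (19/33) / (2/11) = 19/6.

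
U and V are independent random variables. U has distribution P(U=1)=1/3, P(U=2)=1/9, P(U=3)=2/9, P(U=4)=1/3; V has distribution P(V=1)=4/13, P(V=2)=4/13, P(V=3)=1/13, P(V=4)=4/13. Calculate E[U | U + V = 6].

31/9

P(U + V = 6) = 2/13.
Summing U·P(x,y) over outcomes with U + V = 6 gives 62/117.
E[U | U + V = 6] = (62/117) / (2/13) = 31/9.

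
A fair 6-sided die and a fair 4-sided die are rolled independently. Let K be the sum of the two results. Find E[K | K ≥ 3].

142/23

P(K ≥ 3) = 23/24.
Σ over the event: 3·1/12 + 4·1/8 + 5·1/6 + 6·1/6 + 7·1/6 + 8·1/8 + 9·1/12 + 10·1/24 = 71/12.
E[K | K ≥ 3] = (71/12) / (23/24) = 142/23.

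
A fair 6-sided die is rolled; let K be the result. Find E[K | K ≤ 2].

Given K ≤ 2, K is equally likely to be any of {1, 2}.
E[K | K ≤ 2] = (1 + 2) / 2 = 3/2.

3/2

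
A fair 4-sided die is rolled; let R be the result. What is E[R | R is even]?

3

Given R is even, R is equally likely to be any of {2, 4}.
E[R | R is even] = (2 + 4) / 2 = 3.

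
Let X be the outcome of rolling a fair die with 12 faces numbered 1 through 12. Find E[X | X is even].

Given X is even, X is equally likely to be any of {2, 4, 6, 8, 10, 12}.
E[X | X is even] = (2 + 4 + 6 + 8 + 10 + 12) / 6 = 7.

7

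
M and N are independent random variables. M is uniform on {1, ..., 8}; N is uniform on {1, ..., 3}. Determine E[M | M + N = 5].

Outcomes with M + N = 5: (2,3), (3,2), (4,1), each with probability 1/24.
E[M | M + N = 5] = (2 + 3 + 4) / 3 = 3.

3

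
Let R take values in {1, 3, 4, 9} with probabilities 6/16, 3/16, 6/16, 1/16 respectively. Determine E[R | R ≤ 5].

13/5

P(R ≤ 5) = 15/16.
Σ over the event: 1·3/8 + 3·3/16 + 4·3/8 = 39/16.
E[R | R ≤ 5] = (39/16) / (15/16) = 13/5.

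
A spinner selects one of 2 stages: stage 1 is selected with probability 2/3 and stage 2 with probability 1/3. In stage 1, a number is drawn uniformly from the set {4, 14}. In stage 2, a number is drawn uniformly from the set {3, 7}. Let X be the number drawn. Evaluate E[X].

23/3

E[X | stage 1] = (4+14)/2 = 9.
E[X | stage 2] = (3+7)/2 = 5.
E[X] = (2/3)·(9) + (1/3)·(5) = 23/3.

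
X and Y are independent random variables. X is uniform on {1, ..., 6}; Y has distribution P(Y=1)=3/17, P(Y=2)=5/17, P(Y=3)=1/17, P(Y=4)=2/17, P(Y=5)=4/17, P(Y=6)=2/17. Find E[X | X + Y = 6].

46/15

P(X + Y = 6) = 5/34.
Summing X·P(x,y) over outcomes with X + Y = 6 gives 23/51.
E[X | X + Y = 6] = (23/51) / (5/34) = 46/15.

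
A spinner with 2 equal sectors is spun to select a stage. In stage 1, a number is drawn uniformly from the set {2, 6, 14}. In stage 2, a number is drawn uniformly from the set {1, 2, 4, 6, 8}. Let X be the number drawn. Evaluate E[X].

173/30

E[X | stage 1] = (2+6+14)/3 = 22/3.
E[X | stage 2] = (1+2+4+6+8)/5 = 21/5.
By the law of total expectation,
E[X] = (1/2)·(22/3) + (1/2)·(21/5) = 173/30.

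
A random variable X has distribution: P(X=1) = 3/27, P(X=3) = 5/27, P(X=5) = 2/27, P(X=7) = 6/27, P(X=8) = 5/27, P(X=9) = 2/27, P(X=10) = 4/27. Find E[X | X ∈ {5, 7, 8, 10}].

P(X ∈ {5, 7, 8, 10}) = 17/27.
Σ over the event: 5·2/27 + 7·2/9 + 8·5/27 + 10·4/27 = 44/9.
E[X | X ∈ {5, 7, 8, 10}] = (44/9) / (17/27) = 132/17.

132/17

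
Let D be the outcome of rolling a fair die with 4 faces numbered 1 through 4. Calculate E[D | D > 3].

Given D > 3, D is equally likely to be any of {4}.
E[D | D > 3] = (4) / 1 = 4.

4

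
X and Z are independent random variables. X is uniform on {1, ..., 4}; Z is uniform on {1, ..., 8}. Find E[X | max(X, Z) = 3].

Outcomes with max(X, Z) = 3: (1,3), (2,3), (3,1), (3,2), (3,3), each with probability 1/32.
E[X | max(X, Z) = 3] = (1 + 2 + 3 + 3 + 3) / 5 = 12/5.

12/5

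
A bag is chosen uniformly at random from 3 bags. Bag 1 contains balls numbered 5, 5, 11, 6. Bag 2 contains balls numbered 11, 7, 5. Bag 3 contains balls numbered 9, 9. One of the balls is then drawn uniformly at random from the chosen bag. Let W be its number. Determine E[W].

E[W | bag 1] = (5+5+11+6)/4 = 27/4.
E[W | bag 2] = (11+7+5)/3 = 23/3.
E[W | bag 3] = (9+9)/2 = 9.
By the law of total expectation,
E[W] = (1/3)·(27/4) + (1/3)·(23/3) + (1/3)·(9) = 281/36.

281/36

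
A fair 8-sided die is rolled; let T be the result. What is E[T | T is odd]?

Given T is odd, T is equally likely to be any of {1, 3, 5, 7}.
E[T | T is odd] = (1 + 3 + 5 + 7) / 4 = 4.

4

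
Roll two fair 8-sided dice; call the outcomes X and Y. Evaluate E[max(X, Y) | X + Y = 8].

40/7

Outcomes with X + Y = 8: (1,7), (2,6), (3,5), (4,4), (5,3), (6,2), (7,1), each with probability 1/64.
E[max(X, Y) | X + Y = 8] = (7 + 6 + 5 + 4 + 5 + 6 + 7) / 7 = 40/7.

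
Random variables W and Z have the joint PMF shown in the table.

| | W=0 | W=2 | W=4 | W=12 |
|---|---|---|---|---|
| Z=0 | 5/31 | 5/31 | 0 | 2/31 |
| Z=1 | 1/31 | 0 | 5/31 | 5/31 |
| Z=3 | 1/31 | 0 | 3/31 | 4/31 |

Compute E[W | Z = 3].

15/2

P(Z = 3) = 8/31.
Σ W·P over the event = 0·(1/31) + 4·(3/31) + 12·(4/31) = 60/31.
E[W | Z = 3] = (60/31) / (8/31) = 15/2.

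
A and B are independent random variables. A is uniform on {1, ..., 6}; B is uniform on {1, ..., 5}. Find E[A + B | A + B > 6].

P(A + B > 6) = 1/2.
Summing (A+B)·P(x,y) over outcomes with A + B > 6 gives 25/6.
E[A + B | A + B > 6] = (25/6) / (1/2) = 25/3.

25/3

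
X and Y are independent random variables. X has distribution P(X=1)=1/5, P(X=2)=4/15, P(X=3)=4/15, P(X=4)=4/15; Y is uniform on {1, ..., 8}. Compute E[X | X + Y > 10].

P(X + Y > 10) = 1/10.
Summing X·P(x,y) over outcomes with X + Y > 10 gives 11/30.
E[X | X + Y > 10] = (11/30) / (1/10) = 11/3.

11/3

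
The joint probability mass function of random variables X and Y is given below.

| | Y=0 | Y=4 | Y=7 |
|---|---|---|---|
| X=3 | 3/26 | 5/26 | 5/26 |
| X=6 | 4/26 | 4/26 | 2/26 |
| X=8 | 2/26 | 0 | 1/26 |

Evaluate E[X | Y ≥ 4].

74/17

P(Y ≥ 4) = 17/26.
Σ X·P over the event = 3·(5/26) + 3·(5/26) + 6·(4/26) + 6·(2/26) + 8·(1/26) = 37/13.
E[X | Y ≥ 4] = (37/13) / (17/26) = 74/17.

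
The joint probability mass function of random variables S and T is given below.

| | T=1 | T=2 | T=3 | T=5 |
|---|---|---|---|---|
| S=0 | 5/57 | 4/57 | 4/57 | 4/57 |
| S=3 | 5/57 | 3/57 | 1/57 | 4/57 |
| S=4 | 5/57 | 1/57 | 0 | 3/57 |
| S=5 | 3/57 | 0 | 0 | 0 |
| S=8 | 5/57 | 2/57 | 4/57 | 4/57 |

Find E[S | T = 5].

P(T = 5) = 5/19.
Σ S·P over the event = 0·(4/57) + 3·(4/57) + 4·(3/57) + 8·(4/57) = 56/57.
E[S | T = 5] = (56/57) / (5/19) = 56/15.

56/15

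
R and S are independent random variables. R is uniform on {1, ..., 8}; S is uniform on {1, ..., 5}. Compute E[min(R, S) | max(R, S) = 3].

Outcomes with max(R, S) = 3: (1,3), (2,3), (3,1), (3,2), (3,3), each with probability 1/40.
E[min(R, S) | max(R, S) = 3] = (1 + 2 + 1 + 2 + 3) / 5 = 9/5.

9/5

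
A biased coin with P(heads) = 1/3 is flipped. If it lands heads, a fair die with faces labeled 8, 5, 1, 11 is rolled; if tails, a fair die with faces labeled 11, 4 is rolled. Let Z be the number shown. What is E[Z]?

85/12

E[Z | heads] = (8+5+1+11)/4 = 25/4.
E[Z | tails] = (11+4)/2 = 15/2.
By the law of total expectation,
E[Z] = (1/3)·(25/4) + (2/3)·(15/2) = 85/12.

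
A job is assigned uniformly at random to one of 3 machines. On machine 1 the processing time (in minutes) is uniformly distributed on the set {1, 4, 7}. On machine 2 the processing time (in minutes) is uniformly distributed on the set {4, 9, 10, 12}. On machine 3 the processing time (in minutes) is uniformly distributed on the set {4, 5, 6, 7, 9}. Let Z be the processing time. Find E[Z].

E[Z | machine 1] = (1+4+7)/3 = 4.
E[Z | machine 2] = (4+9+10+12)/4 = 35/4.
E[Z | machine 3] = (4+5+6+7+9)/5 = 31/5.
By the law of total expectation,
E[Z] = (1/3)·(4) + (1/3)·(35/4) + (1/3)·(31/5) = 379/60.

379/60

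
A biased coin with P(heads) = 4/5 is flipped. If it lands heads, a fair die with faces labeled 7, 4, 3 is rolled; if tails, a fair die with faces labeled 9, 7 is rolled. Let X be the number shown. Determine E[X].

16/3

E[X | heads] = (7+4+3)/3 = 14/3.
E[X | tails] = (9+7)/2 = 8.
E[X] = (4/5)·(14/3) + (1/5)·(8) = 16/3.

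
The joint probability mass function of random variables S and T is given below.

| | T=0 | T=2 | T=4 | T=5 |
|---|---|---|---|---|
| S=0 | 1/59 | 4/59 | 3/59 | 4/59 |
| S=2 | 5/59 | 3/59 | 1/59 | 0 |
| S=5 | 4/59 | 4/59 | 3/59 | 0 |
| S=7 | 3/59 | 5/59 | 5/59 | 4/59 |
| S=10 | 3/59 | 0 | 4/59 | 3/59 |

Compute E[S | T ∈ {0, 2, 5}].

P(T ∈ {0, 2, 5}) = 43/59.
Summing S·P(S=x,T=y) over the conditioning event gives 200/59.
E[S | T ∈ {0, 2, 5}] = (200/59) / (43/59) = 200/43.

200/43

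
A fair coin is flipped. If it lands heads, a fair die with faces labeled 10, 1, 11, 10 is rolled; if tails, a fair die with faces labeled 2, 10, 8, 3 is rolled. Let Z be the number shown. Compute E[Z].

55/8

E[Z | heads] = (10+1+11+10)/4 = 8.
E[Z | tails] = (2+10+8+3)/4 = 23/4.
By the law of total expectation,
E[Z] = (1/2)·(8) + (1/2)·(23/4) = 55/8.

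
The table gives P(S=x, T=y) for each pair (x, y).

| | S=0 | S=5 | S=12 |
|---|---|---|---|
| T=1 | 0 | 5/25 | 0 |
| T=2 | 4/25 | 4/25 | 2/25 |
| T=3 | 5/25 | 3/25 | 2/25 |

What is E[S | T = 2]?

P(T = 2) = 2/5.
Σ S·P over the event = 0·(4/25) + 5·(4/25) + 12·(2/25) = 44/25.
E[S | T = 2] = (44/25) / (2/5) = 22/5.

22/5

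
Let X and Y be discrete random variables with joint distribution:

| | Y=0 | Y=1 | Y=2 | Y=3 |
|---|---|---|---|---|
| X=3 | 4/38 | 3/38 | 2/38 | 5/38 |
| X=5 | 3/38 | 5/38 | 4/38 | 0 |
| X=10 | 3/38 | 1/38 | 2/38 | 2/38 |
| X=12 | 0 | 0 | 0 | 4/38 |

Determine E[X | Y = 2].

23/4

P(Y = 2) = 4/19.
Σ X·P over the event = 3·(2/38) + 5·(4/38) + 10·(2/38) = 23/19.
E[X | Y = 2] = (23/19) / (4/19) = 23/4.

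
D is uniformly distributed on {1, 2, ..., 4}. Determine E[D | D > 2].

7/2

Given D > 2, D is equally likely to be any of {3, 4}.
E[D | D > 2] = (3 + 4) / 2 = 7/2.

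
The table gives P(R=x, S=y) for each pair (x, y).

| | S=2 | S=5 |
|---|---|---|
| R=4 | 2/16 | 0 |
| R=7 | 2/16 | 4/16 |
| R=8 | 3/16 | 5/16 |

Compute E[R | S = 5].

68/9

P(S = 5) = 9/16.
Σ R·P over the event = 7·(4/16) + 8·(5/16) = 17/4.
E[R | S = 5] = (17/4) / (9/16) = 68/9.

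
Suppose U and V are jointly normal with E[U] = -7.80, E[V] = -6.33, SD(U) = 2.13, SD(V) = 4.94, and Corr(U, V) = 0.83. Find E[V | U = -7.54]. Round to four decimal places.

-5.8295

E[V | U=x] = μ_V + ρ(σ_V/σ_U)(x − μ_U) for jointly normal variables.
E[V | U=-7.54] = -6.33 + (0.83)·(4.94/2.13)·(-7.54 − (-7.80)) = -6.33 + (1.925)·(0.26) = -5.8295.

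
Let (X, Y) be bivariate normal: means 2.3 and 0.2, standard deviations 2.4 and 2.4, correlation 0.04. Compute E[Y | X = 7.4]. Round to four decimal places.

E[Y | X=x] = μ_Y + ρ(σ_Y/σ_X)(x − μ_X) for jointly normal variables.
E[Y | X=7.4] = 0.2 + (0.04)·(2.4/2.4)·(7.4 − (2.3)) = 0.2 + (0.04)·(5.1) = 0.4040.

0.4040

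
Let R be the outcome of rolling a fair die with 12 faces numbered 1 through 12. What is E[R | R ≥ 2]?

7

Given R ≥ 2, R is equally likely to be any of {2, 3, 4, 5, 6, 7, 8, 9, 10, 11, 12}.
E[R | R ≥ 2] = (2 + 3 + 4 + 5 + 6 + 7 + 8 + 9 + 10 + 11 + 12) / 11 = 7.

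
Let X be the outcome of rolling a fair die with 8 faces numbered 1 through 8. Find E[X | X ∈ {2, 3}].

5/2

P(X ∈ {2, 3}) = 1/4.
Σ over the event: 2·1/8 + 3·1/8 = 5/8.
E[X | X ∈ {2, 3}] = (5/8) / (1/4) = 5/2.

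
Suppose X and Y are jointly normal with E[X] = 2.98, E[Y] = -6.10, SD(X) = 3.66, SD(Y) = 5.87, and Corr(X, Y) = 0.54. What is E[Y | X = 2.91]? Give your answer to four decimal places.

For a bivariate normal, E[Y | X=x] = μ_Y + ρ·(σ_Y/σ_X)·(x − μ_X).
E[Y | X=2.91] = -6.10 + (0.54)·(5.87/3.66)·(2.91 − (2.98)) = -6.10 + (0.86607)·(-0.07) = -6.1606.

-6.1606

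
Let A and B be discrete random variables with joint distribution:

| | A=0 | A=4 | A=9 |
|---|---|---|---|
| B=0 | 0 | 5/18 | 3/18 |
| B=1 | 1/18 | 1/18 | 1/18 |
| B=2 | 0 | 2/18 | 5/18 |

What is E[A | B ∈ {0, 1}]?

P(B ∈ {0, 1}) = 11/18.
Σ A·P over the event = 0·(1/18) + 4·(5/18) + 4·(1/18) + 9·(3/18) + 9·(1/18) = 10/3.
E[A | B ∈ {0, 1}] = (10/3) / (11/18) = 60/11.

60/11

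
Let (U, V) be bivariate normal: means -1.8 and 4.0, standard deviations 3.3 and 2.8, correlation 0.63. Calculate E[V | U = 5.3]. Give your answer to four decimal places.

The regression of V on U has slope ρ·σ_V/σ_U and passes through (μ_U, μ_V).
E[V | U=5.3] = 4.0 + (0.63)·(2.8/3.3)·(5.3 − (-1.8)) = 4.0 + (0.53455)·(7.1) = 7.7953.

7.7953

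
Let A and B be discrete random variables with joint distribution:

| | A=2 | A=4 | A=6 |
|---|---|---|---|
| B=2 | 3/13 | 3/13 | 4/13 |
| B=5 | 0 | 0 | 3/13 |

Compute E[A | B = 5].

6

P(B = 5) = 3/13.
Summing A·P(A=x,B=y) over the conditioning event gives 18/13.
E[A | B = 5] = (18/13) / (3/13) = 6.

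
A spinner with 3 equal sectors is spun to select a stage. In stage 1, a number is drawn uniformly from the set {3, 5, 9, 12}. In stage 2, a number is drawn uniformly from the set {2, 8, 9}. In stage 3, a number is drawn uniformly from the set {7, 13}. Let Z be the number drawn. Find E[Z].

283/36

E[Z | stage 1] = (3+5+9+12)/4 = 29/4.
E[Z | stage 2] = (2+8+9)/3 = 19/3.
E[Z | stage 3] = (7+13)/2 = 10.
By the law of total expectation,
E[Z] = (1/3)·(29/4) + (1/3)·(19/3) + (1/3)·(10) = 283/36.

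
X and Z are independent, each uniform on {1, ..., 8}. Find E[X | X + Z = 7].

P(X + Z = 7) = 3/32.
Summing X·P(x,y) over outcomes with X + Z = 7 gives 21/64.
E[X | X + Z = 7] = (21/64) / (3/32) = 7/2.

7/2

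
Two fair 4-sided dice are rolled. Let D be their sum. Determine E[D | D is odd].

5

P(D is odd) = 1/2.
Σ over the event: 3·1/8 + 5·1/4 + 7·1/8 = 5/2.
E[D | D is odd] = (5/2) / (1/2) = 5.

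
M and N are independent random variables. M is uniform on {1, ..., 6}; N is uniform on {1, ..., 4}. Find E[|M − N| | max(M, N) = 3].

Outcomes with max(M, N) = 3: (1,3), (2,3), (3,1), (3,2), (3,3), each with probability 1/24.
E[|M − N| | max(M, N) = 3] = (2 + 1 + 2 + 1 + 0) / 5 = 6/5.

6/5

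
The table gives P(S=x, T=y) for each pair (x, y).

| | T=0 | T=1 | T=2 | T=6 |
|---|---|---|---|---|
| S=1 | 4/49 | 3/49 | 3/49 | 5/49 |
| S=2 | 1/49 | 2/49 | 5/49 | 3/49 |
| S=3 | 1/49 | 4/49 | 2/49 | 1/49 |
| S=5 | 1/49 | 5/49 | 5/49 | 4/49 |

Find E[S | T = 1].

P(T = 1) = 2/7.
Σ S·P over the event = 1·(3/49) + 2·(2/49) + 3·(4/49) + 5·(5/49) = 44/49.
E[S | T = 1] = (44/49) / (2/7) = 22/7.

22/7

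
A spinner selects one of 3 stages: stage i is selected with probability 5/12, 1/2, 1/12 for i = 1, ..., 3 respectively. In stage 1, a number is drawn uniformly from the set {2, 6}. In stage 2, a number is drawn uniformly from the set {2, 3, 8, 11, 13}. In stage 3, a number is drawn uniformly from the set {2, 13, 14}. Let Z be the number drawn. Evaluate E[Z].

E[Z | stage 1] = (2+6)/2 = 4.
E[Z | stage 2] = (2+3+8+11+13)/5 = 37/5.
E[Z | stage 3] = (2+13+14)/3 = 29/3.
E[Z] = (5/12)·(4) + (1/2)·(37/5) + (1/12)·(29/3) = 1111/180.

1111/180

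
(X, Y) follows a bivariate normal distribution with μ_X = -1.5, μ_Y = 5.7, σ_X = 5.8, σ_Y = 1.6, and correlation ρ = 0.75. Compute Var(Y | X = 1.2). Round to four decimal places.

1.1200

The conditional variance in a bivariate normal is σ_Y²(1 − ρ²), independent of x.
Var(Y | X=1.2) = (1.6)²·(1 − (0.75)²) = 2.56·0.4375 = 1.1200.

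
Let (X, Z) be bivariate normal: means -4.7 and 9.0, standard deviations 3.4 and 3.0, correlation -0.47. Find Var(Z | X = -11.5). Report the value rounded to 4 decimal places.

7.0119

Var(Z | X=x) = (1 − ρ²)·σ_Z².
Var(Z | X=-11.5) = (3.0)²·(1 − (-0.47)²) = 9·0.7791 = 7.0119.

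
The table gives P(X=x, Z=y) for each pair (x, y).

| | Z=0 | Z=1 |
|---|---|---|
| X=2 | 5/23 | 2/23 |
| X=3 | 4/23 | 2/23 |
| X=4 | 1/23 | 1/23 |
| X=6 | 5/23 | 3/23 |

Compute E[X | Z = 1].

4

P(Z = 1) = 8/23.
Σ X·P over the event = 2·(2/23) + 3·(2/23) + 4·(1/23) + 6·(3/23) = 32/23.
E[X | Z = 1] = (32/23) / (8/23) = 4.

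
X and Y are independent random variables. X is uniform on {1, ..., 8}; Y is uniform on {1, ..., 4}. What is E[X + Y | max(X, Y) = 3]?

24/5

Outcomes with max(X, Y) = 3: (1,3), (2,3), (3,1), (3,2), (3,3), each with probability 1/32.
E[X + Y | max(X, Y) = 3] = (4 + 5 + 4 + 5 + 6) / 5 = 24/5.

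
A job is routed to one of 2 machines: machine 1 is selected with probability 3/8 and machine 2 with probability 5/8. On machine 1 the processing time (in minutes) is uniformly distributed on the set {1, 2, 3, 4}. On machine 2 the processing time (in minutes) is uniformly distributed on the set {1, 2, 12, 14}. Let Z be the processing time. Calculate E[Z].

E[Z | machine 1] = (1+2+3+4)/4 = 5/2.
E[Z | machine 2] = (1+2+12+14)/4 = 29/4.
E[Z] = (3/8)·(5/2) + (5/8)·(29/4) = 175/32.

175/32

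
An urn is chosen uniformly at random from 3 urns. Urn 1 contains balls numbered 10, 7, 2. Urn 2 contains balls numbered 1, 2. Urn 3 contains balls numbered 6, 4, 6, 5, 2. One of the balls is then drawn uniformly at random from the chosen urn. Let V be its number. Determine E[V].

373/90

E[V | urn 1] = (10+7+2)/3 = 19/3.
E[V | urn 2] = (1+2)/2 = 3/2.
E[V | urn 3] = (6+4+6+5+2)/5 = 23/5.
By the law of total expectation,
E[V] = (1/3)·(19/3) + (1/3)·(3/2) + (1/3)·(23/5) = 373/90.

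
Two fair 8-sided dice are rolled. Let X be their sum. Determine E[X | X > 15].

16

P(X > 15) = 1/64.
Σ over the event: 16·1/64 = 1/4.
E[X | X > 15] = (1/4) / (1/64) = 16.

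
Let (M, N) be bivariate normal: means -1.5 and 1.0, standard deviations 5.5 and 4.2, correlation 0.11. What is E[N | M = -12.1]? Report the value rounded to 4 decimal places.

0.1096

The regression of N on M has slope ρ·σ_N/σ_M and passes through (μ_M, μ_N).
E[N | M=-12.1] = 1.0 + (0.11)·(4.2/5.5)·(-12.1 − (-1.5)) = 1.0 + (0.084)·(-10.6) = 0.1096.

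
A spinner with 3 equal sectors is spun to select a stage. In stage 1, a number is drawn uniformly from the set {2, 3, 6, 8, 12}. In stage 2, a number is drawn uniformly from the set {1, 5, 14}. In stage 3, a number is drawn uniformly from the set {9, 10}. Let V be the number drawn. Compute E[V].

671/90

E[V | stage 1] = (2+3+6+8+12)/5 = 31/5.
E[V | stage 2] = (1+5+14)/3 = 20/3.
E[V | stage 3] = (9+10)/2 = 19/2.
E[V] = (1/3)·(31/5) + (1/3)·(20/3) + (1/3)·(19/2) = 671/90.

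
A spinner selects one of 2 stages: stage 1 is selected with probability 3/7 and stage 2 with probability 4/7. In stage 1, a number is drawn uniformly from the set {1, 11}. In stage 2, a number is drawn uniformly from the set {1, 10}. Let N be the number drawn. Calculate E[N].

40/7

E[N | stage 1] = (1+11)/2 = 6.
E[N | stage 2] = (1+10)/2 = 11/2.
E[N] = (3/7)·(6) + (4/7)·(11/2) = 40/7.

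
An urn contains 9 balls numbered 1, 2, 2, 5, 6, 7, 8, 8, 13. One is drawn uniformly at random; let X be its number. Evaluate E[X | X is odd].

13/2

P(X is odd) = 4/9.
Σ over the event: 1·1/9 + 5·1/9 + 7·1/9 + 13·1/9 = 26/9.
E[X | X is odd] = (26/9) / (4/9) = 13/2.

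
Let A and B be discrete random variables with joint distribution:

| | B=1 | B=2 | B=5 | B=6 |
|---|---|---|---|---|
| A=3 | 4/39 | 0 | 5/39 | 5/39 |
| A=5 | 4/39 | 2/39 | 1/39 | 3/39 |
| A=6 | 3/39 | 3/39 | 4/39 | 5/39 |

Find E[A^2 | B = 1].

244/11

P(B = 1) = 11/39.
Σ A^2·P over the event = 9·(4/39) + 25·(4/39) + 36·(3/39) = 244/39.
E[A^2 | B = 1] = (244/39) / (11/39) = 244/11.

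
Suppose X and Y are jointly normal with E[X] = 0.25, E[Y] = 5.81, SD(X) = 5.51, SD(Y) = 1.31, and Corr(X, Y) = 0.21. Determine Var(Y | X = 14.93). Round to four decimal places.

Var(Y | X=x) = (1 − ρ²)·σ_Y².
Var(Y | X=14.93) = (1.31)²·(1 − (0.21)²) = 1.7161·0.9559 = 1.6404.

1.6404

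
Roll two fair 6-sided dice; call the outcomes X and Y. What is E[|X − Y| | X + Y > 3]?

P(X + Y > 3) = 11/12.
Summing |X−Y|·P(x,y) over outcomes with X + Y > 3 gives 17/9.
E[|X − Y| | X + Y > 3] = (17/9) / (11/12) = 68/33.

68/33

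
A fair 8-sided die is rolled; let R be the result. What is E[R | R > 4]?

Given R > 4, R is equally likely to be any of {5, 6, 7, 8}.
E[R | R > 4] = (5 + 6 + 7 + 8) / 4 = 13/2.

13/2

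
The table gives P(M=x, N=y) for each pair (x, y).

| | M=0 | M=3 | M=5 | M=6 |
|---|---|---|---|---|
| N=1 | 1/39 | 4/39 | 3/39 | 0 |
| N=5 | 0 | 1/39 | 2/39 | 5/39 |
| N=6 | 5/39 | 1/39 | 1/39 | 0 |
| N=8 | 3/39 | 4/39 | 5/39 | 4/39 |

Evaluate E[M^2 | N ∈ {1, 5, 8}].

655/32

P(N ∈ {1, 5, 8}) = 32/39.
Summing M^2·P(M=x,N=y) over the conditioning event gives 655/39.
E[M^2 | N ∈ {1, 5, 8}] = (655/39) / (32/39) = 655/32.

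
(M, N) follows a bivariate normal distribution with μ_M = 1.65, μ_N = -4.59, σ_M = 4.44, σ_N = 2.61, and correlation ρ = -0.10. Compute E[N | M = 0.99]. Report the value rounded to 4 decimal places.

E[N | M=x] = μ_N + ρ(σ_N/σ_M)(x − μ_M) for jointly normal variables.
E[N | M=0.99] = -4.59 + (-0.10)·(2.61/4.44)·(0.99 − (1.65)) = -4.59 + (-0.058784)·(-0.66) = -4.5512.

-4.5512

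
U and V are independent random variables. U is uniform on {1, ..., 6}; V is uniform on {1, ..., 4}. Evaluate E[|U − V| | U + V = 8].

Outcomes with U + V = 8: (4,4), (5,3), (6,2), each with probability 1/24.
E[|U − V| | U + V = 8] = (0 + 2 + 4) / 3 = 2.

2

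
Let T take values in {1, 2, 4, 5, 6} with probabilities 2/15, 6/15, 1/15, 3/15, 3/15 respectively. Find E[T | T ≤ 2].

7/4

P(T ≤ 2) = 8/15.
Σ over the event: 1·2/15 + 2·2/5 = 14/15.
E[T | T ≤ 2] = (14/15) / (8/15) = 7/4.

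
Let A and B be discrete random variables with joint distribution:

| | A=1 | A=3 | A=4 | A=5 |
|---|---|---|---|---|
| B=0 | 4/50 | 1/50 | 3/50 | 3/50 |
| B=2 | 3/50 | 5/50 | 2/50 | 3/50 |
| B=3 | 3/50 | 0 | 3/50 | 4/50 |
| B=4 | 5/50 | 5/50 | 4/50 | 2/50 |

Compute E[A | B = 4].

23/8

P(B = 4) = 8/25.
Σ A·P over the event = 1·(5/50) + 3·(5/50) + 4·(4/50) + 5·(2/50) = 23/25.
E[A | B = 4] = (23/25) / (8/25) = 23/8.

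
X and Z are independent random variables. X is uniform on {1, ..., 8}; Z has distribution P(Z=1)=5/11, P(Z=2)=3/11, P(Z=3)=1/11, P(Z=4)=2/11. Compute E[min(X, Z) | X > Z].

P(X > Z) = 3/4.
Summing min(X,Z)·P(x,y) over outcomes with X > Z gives 59/44.
E[min(X, Z) | X > Z] = (59/44) / (3/4) = 59/33.

59/33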